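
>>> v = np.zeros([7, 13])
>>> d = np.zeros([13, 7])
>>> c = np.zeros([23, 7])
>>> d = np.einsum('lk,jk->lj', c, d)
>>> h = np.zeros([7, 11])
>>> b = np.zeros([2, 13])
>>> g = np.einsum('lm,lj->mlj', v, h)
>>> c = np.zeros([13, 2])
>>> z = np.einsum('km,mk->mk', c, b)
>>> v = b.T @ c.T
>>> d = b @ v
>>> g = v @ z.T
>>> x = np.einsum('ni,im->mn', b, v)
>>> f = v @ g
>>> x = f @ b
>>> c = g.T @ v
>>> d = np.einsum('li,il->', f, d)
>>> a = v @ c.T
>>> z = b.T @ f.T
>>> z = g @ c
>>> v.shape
(13, 13)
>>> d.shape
()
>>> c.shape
(2, 13)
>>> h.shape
(7, 11)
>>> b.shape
(2, 13)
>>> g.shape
(13, 2)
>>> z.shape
(13, 13)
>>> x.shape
(13, 13)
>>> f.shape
(13, 2)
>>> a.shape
(13, 2)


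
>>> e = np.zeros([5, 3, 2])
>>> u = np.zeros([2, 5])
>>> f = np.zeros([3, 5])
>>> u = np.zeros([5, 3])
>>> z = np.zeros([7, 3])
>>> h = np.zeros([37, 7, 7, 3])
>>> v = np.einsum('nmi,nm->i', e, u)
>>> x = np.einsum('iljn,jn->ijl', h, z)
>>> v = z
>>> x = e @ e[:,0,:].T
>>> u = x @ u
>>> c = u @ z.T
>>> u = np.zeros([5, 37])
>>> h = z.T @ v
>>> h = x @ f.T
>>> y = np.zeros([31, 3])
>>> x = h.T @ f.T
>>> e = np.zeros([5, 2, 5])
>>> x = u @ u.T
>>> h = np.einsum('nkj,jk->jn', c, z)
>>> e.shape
(5, 2, 5)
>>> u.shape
(5, 37)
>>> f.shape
(3, 5)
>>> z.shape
(7, 3)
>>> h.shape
(7, 5)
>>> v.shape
(7, 3)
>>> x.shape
(5, 5)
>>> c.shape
(5, 3, 7)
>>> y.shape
(31, 3)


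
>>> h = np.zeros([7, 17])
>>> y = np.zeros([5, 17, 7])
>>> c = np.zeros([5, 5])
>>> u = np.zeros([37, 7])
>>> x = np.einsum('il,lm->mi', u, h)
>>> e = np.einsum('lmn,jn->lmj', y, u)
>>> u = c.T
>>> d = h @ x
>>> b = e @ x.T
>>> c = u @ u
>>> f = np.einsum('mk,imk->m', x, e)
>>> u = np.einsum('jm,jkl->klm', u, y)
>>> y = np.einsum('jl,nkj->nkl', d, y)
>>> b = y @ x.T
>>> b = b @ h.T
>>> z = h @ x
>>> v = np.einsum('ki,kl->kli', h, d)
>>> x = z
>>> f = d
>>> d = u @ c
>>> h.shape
(7, 17)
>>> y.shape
(5, 17, 37)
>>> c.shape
(5, 5)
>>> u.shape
(17, 7, 5)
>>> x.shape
(7, 37)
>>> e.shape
(5, 17, 37)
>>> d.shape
(17, 7, 5)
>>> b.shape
(5, 17, 7)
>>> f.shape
(7, 37)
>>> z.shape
(7, 37)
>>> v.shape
(7, 37, 17)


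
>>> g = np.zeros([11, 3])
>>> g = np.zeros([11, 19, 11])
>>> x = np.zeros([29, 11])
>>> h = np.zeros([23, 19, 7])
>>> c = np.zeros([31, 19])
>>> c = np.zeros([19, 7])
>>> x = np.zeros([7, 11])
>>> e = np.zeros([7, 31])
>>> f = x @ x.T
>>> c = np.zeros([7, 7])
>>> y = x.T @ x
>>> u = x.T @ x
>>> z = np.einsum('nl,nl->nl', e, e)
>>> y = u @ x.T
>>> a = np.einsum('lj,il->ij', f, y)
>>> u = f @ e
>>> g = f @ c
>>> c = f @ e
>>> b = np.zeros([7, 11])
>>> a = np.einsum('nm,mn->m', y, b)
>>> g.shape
(7, 7)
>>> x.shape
(7, 11)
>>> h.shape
(23, 19, 7)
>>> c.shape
(7, 31)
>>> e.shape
(7, 31)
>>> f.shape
(7, 7)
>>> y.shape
(11, 7)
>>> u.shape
(7, 31)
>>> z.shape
(7, 31)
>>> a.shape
(7,)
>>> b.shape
(7, 11)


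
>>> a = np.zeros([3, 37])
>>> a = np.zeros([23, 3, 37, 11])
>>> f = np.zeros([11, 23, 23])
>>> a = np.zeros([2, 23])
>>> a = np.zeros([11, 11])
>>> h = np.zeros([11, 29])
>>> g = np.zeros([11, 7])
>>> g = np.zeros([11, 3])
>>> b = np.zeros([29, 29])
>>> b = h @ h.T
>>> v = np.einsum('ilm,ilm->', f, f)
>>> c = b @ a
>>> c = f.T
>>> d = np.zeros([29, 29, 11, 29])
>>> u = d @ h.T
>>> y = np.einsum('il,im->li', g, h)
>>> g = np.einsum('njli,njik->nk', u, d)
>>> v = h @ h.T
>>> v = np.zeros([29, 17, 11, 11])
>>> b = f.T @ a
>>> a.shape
(11, 11)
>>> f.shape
(11, 23, 23)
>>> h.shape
(11, 29)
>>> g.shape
(29, 29)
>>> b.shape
(23, 23, 11)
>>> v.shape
(29, 17, 11, 11)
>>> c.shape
(23, 23, 11)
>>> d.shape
(29, 29, 11, 29)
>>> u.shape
(29, 29, 11, 11)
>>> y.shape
(3, 11)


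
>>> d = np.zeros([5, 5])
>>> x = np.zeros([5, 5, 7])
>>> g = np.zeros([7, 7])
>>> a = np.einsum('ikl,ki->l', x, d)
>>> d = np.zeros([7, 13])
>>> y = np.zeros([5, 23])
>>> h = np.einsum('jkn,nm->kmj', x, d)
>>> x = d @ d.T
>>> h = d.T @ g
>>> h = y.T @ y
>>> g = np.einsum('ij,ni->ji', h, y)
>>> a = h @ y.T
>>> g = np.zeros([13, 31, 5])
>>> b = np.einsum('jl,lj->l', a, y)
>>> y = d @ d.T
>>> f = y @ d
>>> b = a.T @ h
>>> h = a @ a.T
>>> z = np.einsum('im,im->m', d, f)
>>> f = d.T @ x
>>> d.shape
(7, 13)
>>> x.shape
(7, 7)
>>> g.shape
(13, 31, 5)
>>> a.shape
(23, 5)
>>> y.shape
(7, 7)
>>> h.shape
(23, 23)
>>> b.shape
(5, 23)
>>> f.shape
(13, 7)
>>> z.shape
(13,)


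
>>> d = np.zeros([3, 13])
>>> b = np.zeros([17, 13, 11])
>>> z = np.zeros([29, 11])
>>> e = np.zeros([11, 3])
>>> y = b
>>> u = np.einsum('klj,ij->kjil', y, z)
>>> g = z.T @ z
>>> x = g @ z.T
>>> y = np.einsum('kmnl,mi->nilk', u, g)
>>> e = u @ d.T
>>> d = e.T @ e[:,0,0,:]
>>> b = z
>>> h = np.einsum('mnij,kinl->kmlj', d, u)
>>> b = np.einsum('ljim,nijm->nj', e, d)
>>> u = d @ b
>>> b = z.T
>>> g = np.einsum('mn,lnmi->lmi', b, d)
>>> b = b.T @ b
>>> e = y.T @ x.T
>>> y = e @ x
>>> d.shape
(3, 29, 11, 3)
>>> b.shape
(29, 29)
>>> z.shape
(29, 11)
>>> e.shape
(17, 13, 11, 11)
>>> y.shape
(17, 13, 11, 29)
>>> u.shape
(3, 29, 11, 11)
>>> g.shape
(3, 11, 3)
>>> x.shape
(11, 29)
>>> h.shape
(17, 3, 13, 3)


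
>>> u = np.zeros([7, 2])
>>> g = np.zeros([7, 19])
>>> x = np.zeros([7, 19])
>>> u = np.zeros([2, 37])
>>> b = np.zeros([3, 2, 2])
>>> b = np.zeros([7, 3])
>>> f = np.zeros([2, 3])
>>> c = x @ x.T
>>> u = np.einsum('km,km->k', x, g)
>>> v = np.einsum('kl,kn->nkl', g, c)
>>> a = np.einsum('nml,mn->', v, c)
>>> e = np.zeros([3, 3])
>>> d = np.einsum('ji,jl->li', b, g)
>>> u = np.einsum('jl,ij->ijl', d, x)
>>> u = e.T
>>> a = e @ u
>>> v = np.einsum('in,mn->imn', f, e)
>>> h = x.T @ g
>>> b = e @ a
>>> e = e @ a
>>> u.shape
(3, 3)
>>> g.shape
(7, 19)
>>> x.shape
(7, 19)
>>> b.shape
(3, 3)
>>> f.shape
(2, 3)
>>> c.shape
(7, 7)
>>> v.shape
(2, 3, 3)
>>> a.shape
(3, 3)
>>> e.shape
(3, 3)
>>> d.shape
(19, 3)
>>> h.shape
(19, 19)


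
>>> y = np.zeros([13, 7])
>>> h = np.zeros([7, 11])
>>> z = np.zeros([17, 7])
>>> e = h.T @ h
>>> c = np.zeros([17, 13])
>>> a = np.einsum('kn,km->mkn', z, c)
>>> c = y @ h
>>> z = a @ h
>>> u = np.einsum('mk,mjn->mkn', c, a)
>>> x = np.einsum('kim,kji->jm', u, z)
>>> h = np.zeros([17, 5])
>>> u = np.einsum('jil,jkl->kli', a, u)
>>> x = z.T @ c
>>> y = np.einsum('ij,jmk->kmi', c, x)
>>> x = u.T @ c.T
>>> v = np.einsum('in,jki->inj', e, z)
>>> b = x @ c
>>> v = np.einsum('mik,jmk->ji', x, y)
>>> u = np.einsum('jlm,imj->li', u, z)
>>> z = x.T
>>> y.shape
(11, 17, 13)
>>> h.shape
(17, 5)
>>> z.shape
(13, 7, 17)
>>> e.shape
(11, 11)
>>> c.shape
(13, 11)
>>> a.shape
(13, 17, 7)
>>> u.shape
(7, 13)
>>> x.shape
(17, 7, 13)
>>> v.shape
(11, 7)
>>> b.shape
(17, 7, 11)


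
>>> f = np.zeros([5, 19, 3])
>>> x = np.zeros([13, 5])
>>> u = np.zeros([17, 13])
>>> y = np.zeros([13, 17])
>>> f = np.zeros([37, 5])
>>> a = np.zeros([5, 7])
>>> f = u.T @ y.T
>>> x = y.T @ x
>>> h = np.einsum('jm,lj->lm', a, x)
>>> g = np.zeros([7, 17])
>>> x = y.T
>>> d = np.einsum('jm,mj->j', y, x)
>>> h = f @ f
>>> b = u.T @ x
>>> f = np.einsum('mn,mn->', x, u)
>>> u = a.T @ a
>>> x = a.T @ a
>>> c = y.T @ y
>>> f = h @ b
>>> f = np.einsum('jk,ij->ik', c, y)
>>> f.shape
(13, 17)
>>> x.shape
(7, 7)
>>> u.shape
(7, 7)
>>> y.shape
(13, 17)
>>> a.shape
(5, 7)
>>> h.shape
(13, 13)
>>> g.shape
(7, 17)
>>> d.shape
(13,)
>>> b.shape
(13, 13)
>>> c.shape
(17, 17)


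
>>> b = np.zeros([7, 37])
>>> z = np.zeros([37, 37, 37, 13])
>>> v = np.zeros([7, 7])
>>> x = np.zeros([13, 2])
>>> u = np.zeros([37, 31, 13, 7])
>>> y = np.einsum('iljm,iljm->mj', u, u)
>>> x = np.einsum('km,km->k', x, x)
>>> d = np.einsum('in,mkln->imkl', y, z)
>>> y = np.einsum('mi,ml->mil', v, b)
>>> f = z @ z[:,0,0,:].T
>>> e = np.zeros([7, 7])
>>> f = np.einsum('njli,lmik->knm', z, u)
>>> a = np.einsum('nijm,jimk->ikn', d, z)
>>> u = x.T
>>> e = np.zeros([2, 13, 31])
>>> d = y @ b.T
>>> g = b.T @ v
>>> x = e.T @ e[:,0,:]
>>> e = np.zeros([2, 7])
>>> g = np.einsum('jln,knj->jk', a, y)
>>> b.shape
(7, 37)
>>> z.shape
(37, 37, 37, 13)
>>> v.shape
(7, 7)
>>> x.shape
(31, 13, 31)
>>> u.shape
(13,)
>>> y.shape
(7, 7, 37)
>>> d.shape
(7, 7, 7)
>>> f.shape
(7, 37, 31)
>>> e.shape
(2, 7)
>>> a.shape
(37, 13, 7)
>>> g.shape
(37, 7)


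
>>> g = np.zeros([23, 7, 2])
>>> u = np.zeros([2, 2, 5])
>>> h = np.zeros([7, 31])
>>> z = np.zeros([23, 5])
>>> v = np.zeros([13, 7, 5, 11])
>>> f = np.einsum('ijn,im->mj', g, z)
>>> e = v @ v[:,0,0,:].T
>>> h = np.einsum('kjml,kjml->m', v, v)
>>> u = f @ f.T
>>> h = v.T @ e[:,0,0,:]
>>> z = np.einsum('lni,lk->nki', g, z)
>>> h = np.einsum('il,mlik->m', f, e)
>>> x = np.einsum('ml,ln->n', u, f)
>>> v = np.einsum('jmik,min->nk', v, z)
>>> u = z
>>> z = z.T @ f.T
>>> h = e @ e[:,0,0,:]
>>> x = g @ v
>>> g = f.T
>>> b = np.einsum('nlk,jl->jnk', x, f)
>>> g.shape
(7, 5)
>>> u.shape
(7, 5, 2)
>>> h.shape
(13, 7, 5, 13)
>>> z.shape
(2, 5, 5)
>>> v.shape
(2, 11)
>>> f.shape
(5, 7)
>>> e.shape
(13, 7, 5, 13)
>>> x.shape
(23, 7, 11)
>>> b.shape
(5, 23, 11)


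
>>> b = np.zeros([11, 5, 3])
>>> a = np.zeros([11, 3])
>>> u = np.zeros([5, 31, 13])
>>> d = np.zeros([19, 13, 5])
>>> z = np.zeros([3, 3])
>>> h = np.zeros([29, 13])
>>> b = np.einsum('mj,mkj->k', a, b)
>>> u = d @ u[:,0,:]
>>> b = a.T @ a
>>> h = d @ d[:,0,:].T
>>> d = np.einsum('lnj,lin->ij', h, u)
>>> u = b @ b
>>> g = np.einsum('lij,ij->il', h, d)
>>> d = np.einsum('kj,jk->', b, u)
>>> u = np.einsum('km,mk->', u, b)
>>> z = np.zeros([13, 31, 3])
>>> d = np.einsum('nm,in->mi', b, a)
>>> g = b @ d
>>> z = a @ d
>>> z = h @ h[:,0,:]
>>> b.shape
(3, 3)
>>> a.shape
(11, 3)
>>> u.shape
()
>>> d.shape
(3, 11)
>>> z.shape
(19, 13, 19)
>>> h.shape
(19, 13, 19)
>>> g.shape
(3, 11)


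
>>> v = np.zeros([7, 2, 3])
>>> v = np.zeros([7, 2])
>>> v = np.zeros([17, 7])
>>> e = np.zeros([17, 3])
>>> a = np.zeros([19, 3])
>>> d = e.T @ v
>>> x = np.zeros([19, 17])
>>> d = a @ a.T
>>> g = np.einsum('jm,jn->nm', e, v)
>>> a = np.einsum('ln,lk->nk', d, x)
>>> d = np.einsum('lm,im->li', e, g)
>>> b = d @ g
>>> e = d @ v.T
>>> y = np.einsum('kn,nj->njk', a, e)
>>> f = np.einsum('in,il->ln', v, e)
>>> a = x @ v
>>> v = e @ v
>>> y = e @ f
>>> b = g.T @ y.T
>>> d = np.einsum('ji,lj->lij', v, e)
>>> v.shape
(17, 7)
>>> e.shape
(17, 17)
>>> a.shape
(19, 7)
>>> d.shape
(17, 7, 17)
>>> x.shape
(19, 17)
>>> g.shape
(7, 3)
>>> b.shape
(3, 17)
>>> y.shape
(17, 7)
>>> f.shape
(17, 7)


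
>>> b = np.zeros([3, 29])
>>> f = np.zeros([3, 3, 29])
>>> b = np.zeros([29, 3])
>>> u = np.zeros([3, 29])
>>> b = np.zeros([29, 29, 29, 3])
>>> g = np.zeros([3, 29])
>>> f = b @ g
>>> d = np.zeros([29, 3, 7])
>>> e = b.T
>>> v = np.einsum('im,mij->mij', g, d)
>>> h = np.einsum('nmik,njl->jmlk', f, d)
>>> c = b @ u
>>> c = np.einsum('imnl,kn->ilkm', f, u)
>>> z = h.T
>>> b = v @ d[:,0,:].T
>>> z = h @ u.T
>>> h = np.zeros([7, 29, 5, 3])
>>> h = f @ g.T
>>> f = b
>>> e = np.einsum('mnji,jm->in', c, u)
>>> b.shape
(29, 3, 29)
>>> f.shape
(29, 3, 29)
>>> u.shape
(3, 29)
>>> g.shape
(3, 29)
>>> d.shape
(29, 3, 7)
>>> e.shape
(29, 29)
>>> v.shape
(29, 3, 7)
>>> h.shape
(29, 29, 29, 3)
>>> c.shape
(29, 29, 3, 29)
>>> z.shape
(3, 29, 7, 3)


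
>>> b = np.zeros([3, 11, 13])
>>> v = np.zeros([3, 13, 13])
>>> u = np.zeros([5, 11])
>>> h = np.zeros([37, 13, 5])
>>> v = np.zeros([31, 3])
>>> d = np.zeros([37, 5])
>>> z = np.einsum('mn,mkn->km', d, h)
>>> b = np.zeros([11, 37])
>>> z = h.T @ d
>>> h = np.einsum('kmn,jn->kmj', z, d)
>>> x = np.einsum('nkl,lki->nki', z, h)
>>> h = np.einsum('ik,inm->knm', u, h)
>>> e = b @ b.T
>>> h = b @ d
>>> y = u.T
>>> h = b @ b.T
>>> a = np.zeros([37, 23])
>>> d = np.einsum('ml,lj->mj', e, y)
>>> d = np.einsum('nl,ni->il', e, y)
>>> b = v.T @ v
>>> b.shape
(3, 3)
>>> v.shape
(31, 3)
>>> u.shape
(5, 11)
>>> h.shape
(11, 11)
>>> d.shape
(5, 11)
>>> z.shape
(5, 13, 5)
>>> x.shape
(5, 13, 37)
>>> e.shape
(11, 11)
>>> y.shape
(11, 5)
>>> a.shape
(37, 23)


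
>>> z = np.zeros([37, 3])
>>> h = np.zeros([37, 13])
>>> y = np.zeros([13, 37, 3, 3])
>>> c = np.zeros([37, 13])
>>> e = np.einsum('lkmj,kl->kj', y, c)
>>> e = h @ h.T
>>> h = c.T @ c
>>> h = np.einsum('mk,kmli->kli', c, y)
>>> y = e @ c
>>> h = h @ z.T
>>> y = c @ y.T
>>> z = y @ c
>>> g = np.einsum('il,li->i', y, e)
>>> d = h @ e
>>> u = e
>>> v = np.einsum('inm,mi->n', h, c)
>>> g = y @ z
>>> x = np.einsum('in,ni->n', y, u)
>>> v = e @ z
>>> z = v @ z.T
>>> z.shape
(37, 37)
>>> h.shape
(13, 3, 37)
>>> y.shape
(37, 37)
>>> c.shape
(37, 13)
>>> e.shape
(37, 37)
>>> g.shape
(37, 13)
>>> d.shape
(13, 3, 37)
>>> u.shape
(37, 37)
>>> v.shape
(37, 13)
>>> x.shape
(37,)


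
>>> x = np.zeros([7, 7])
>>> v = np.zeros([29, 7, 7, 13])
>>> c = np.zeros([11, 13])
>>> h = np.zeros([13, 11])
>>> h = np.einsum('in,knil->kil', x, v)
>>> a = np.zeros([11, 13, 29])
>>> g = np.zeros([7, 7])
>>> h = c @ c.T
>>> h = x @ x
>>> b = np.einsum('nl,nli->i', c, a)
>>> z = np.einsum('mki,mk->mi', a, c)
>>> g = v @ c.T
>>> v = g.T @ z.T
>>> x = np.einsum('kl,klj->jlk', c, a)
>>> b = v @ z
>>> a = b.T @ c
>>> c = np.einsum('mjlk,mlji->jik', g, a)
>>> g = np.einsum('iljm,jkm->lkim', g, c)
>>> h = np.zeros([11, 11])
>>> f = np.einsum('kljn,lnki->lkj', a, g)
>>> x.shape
(29, 13, 11)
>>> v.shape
(11, 7, 7, 11)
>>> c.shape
(7, 13, 11)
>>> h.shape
(11, 11)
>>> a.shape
(29, 7, 7, 13)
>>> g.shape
(7, 13, 29, 11)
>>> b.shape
(11, 7, 7, 29)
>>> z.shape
(11, 29)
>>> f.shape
(7, 29, 7)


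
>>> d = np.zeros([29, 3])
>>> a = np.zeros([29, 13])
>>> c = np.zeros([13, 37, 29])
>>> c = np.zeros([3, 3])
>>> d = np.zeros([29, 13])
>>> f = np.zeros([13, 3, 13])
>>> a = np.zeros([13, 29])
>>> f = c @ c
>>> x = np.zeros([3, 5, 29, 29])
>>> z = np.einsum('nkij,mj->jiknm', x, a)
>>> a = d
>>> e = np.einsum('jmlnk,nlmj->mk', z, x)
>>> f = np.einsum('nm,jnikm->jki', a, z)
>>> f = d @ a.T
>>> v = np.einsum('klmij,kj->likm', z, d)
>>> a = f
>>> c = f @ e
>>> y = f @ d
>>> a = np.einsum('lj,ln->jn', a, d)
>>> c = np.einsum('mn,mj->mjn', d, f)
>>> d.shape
(29, 13)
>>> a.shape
(29, 13)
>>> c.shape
(29, 29, 13)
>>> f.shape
(29, 29)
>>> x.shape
(3, 5, 29, 29)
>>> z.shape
(29, 29, 5, 3, 13)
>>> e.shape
(29, 13)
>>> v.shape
(29, 3, 29, 5)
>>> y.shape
(29, 13)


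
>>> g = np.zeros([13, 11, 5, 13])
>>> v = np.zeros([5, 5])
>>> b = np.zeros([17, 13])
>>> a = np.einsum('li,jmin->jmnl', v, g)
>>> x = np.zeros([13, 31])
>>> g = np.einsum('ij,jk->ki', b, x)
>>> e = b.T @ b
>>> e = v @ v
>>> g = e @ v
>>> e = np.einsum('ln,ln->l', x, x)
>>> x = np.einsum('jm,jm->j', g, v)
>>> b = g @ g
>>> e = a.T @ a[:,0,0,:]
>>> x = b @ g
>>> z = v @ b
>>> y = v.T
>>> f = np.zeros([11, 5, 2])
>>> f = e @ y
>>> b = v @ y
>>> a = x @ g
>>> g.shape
(5, 5)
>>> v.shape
(5, 5)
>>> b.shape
(5, 5)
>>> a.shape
(5, 5)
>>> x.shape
(5, 5)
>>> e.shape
(5, 13, 11, 5)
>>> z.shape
(5, 5)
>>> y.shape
(5, 5)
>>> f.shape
(5, 13, 11, 5)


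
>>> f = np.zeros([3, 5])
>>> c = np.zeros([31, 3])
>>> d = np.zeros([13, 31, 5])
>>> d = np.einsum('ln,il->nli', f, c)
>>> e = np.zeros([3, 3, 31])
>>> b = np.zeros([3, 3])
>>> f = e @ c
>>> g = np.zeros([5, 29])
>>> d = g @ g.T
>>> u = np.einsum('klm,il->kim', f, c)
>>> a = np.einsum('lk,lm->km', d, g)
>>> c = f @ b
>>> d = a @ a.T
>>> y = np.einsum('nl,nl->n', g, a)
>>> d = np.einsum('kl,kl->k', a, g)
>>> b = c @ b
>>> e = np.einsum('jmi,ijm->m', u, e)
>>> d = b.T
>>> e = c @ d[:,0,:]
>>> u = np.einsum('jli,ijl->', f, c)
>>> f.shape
(3, 3, 3)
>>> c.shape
(3, 3, 3)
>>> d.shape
(3, 3, 3)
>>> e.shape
(3, 3, 3)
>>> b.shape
(3, 3, 3)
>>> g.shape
(5, 29)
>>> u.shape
()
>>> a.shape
(5, 29)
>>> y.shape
(5,)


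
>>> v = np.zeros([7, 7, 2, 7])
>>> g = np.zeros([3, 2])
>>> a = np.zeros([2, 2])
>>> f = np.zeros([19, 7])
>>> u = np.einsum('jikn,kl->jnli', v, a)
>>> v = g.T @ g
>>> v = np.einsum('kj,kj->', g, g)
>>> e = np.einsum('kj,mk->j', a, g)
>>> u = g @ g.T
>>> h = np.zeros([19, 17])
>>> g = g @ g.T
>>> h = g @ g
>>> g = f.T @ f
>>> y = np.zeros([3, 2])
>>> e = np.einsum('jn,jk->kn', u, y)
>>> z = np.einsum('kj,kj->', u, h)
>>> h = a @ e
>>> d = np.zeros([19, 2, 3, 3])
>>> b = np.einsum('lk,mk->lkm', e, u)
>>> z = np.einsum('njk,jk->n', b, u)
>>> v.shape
()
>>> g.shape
(7, 7)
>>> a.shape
(2, 2)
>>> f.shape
(19, 7)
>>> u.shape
(3, 3)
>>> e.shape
(2, 3)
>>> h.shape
(2, 3)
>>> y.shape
(3, 2)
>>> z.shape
(2,)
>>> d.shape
(19, 2, 3, 3)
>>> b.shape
(2, 3, 3)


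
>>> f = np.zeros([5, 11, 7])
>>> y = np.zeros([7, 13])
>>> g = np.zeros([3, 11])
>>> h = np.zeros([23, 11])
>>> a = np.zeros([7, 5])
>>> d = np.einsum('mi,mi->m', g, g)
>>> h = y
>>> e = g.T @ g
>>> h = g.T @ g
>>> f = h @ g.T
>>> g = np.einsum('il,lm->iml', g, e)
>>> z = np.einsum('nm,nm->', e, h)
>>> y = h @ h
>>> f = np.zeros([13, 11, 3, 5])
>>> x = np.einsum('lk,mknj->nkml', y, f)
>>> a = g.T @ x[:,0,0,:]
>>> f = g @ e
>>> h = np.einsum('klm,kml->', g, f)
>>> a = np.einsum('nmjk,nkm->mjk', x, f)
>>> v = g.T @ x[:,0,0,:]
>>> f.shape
(3, 11, 11)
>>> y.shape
(11, 11)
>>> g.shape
(3, 11, 11)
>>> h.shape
()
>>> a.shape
(11, 13, 11)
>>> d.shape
(3,)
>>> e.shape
(11, 11)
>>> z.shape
()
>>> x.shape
(3, 11, 13, 11)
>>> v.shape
(11, 11, 11)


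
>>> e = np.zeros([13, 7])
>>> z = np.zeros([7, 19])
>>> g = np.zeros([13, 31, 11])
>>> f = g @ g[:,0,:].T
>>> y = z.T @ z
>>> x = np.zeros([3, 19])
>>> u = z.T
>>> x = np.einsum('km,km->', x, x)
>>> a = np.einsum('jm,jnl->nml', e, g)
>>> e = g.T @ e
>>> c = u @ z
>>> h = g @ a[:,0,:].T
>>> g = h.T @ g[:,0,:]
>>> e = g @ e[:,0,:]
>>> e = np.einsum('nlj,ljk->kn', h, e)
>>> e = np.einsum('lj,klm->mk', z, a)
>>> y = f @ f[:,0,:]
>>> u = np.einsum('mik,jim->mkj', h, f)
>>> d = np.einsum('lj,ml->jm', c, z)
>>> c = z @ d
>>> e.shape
(11, 31)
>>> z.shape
(7, 19)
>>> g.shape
(31, 31, 11)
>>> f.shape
(13, 31, 13)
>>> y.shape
(13, 31, 13)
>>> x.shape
()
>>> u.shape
(13, 31, 13)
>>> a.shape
(31, 7, 11)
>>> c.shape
(7, 7)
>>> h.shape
(13, 31, 31)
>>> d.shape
(19, 7)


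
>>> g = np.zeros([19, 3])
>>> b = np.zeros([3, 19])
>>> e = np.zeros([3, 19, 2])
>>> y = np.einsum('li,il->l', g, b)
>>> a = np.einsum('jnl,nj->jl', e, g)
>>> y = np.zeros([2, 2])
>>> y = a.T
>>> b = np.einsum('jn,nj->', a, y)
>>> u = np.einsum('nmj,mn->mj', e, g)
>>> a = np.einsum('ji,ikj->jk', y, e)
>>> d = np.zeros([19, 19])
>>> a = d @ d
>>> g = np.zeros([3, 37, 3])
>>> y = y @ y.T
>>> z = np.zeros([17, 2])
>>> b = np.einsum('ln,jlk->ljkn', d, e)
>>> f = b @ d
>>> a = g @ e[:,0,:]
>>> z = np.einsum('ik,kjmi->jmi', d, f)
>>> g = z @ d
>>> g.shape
(3, 2, 19)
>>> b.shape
(19, 3, 2, 19)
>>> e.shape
(3, 19, 2)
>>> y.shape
(2, 2)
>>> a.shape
(3, 37, 2)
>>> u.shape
(19, 2)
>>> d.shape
(19, 19)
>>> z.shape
(3, 2, 19)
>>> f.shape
(19, 3, 2, 19)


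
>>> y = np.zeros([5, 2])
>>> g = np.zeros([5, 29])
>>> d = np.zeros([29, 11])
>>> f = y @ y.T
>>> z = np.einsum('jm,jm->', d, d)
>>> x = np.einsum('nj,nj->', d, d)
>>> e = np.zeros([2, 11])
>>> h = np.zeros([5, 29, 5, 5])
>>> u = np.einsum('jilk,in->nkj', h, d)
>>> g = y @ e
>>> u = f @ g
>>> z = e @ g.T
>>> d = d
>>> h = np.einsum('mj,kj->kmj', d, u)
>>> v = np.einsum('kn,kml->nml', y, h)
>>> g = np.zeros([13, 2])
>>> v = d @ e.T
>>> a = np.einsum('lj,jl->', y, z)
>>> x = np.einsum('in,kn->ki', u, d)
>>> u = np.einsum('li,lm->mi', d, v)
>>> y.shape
(5, 2)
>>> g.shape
(13, 2)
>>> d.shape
(29, 11)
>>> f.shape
(5, 5)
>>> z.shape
(2, 5)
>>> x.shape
(29, 5)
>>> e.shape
(2, 11)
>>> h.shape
(5, 29, 11)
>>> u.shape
(2, 11)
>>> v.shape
(29, 2)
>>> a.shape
()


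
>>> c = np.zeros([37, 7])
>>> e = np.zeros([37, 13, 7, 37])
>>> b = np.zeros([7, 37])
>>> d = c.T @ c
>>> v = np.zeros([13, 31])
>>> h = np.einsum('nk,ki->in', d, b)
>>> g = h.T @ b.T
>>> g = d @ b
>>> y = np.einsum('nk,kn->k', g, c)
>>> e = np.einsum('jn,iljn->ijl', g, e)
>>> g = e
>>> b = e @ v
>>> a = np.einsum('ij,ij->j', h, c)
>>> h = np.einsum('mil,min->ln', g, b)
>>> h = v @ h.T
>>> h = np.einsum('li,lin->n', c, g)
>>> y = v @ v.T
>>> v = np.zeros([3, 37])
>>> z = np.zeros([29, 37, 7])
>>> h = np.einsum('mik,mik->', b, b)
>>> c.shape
(37, 7)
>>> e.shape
(37, 7, 13)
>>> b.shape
(37, 7, 31)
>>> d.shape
(7, 7)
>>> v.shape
(3, 37)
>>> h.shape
()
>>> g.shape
(37, 7, 13)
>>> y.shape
(13, 13)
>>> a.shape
(7,)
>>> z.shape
(29, 37, 7)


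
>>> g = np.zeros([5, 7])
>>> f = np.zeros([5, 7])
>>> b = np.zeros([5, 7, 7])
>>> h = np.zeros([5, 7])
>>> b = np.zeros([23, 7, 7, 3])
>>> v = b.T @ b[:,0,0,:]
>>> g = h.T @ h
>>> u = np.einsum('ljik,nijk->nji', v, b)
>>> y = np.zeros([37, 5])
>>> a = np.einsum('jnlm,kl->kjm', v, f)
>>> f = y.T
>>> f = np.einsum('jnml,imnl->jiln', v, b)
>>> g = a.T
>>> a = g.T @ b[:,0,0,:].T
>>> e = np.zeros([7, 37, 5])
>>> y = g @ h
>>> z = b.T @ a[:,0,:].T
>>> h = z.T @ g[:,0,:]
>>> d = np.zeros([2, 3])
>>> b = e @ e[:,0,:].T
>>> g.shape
(3, 3, 5)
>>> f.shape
(3, 23, 3, 7)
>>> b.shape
(7, 37, 7)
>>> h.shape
(5, 7, 7, 5)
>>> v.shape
(3, 7, 7, 3)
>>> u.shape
(23, 7, 7)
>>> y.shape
(3, 3, 7)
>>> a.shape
(5, 3, 23)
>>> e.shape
(7, 37, 5)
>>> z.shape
(3, 7, 7, 5)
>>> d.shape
(2, 3)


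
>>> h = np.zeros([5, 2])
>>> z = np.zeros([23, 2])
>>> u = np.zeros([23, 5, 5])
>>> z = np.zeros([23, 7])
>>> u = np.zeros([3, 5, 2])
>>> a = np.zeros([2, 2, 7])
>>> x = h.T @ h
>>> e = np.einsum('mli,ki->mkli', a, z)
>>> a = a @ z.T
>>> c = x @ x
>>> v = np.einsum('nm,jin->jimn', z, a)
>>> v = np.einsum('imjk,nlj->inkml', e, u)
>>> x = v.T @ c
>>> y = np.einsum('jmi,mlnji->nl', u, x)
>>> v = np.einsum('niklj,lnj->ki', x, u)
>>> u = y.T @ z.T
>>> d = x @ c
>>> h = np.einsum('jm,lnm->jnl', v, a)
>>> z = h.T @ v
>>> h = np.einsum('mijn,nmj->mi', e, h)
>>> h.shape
(2, 23)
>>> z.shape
(2, 2, 23)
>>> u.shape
(23, 23)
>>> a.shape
(2, 2, 23)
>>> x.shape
(5, 23, 7, 3, 2)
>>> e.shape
(2, 23, 2, 7)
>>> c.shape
(2, 2)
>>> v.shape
(7, 23)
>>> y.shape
(7, 23)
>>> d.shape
(5, 23, 7, 3, 2)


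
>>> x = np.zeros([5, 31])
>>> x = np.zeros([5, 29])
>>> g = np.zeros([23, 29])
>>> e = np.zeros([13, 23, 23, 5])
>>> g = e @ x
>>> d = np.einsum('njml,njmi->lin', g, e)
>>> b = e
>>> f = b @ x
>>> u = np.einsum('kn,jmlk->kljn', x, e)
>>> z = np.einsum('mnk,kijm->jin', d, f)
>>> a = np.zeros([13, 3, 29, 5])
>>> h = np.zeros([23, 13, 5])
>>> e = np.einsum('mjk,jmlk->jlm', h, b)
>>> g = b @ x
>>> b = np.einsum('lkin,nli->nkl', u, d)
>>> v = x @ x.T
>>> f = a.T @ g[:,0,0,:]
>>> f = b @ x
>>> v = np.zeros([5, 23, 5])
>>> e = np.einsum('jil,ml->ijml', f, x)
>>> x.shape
(5, 29)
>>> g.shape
(13, 23, 23, 29)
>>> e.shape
(23, 29, 5, 29)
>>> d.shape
(29, 5, 13)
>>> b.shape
(29, 23, 5)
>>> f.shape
(29, 23, 29)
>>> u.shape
(5, 23, 13, 29)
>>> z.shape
(23, 23, 5)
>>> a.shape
(13, 3, 29, 5)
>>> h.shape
(23, 13, 5)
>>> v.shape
(5, 23, 5)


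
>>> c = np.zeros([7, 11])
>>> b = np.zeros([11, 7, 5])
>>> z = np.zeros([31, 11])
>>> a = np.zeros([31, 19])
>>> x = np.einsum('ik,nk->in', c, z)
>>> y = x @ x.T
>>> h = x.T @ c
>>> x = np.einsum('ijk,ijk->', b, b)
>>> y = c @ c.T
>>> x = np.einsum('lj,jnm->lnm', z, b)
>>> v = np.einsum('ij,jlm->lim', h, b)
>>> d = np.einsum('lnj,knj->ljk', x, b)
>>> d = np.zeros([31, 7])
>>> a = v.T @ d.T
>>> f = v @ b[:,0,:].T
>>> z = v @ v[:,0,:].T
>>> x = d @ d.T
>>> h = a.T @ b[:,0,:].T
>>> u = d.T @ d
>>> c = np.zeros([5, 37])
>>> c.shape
(5, 37)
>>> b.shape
(11, 7, 5)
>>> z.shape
(7, 31, 7)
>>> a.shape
(5, 31, 31)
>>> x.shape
(31, 31)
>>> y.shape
(7, 7)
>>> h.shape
(31, 31, 11)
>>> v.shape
(7, 31, 5)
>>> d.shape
(31, 7)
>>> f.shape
(7, 31, 11)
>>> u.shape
(7, 7)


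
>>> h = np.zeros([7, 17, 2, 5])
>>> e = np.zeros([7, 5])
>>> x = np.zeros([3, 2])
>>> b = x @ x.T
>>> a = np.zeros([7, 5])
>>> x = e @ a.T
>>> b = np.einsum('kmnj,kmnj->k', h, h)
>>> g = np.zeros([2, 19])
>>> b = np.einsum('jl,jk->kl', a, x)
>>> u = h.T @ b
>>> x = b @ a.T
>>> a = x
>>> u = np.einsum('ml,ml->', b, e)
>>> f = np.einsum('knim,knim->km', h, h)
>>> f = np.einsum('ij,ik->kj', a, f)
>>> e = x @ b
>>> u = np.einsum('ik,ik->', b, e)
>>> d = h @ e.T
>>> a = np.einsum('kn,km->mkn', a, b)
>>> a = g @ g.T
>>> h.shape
(7, 17, 2, 5)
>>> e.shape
(7, 5)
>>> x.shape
(7, 7)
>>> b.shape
(7, 5)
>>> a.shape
(2, 2)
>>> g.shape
(2, 19)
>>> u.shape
()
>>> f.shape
(5, 7)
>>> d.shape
(7, 17, 2, 7)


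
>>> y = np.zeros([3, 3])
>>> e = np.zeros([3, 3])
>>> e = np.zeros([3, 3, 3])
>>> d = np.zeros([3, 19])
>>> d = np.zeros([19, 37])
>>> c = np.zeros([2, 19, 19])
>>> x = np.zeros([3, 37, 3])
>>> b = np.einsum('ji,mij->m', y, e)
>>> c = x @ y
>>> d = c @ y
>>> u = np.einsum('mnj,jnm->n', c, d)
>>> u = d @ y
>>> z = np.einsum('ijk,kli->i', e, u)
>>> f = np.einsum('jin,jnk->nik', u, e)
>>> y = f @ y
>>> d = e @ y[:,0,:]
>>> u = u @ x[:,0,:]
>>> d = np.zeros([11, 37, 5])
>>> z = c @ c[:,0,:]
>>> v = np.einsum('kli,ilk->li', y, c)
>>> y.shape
(3, 37, 3)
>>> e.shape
(3, 3, 3)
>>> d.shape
(11, 37, 5)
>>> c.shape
(3, 37, 3)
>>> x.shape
(3, 37, 3)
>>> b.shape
(3,)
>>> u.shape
(3, 37, 3)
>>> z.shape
(3, 37, 3)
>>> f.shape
(3, 37, 3)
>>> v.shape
(37, 3)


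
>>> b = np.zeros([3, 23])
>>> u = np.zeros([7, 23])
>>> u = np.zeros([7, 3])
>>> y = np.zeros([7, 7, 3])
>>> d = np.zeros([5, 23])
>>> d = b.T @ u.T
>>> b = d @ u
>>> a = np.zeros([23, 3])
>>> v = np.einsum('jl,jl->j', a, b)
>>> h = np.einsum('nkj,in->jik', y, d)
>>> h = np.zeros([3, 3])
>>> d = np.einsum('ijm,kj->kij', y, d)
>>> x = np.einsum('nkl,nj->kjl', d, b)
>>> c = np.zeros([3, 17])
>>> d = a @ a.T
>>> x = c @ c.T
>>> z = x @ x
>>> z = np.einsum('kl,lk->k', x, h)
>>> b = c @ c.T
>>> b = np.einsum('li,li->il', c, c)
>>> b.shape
(17, 3)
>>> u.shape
(7, 3)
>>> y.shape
(7, 7, 3)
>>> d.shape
(23, 23)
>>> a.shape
(23, 3)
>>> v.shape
(23,)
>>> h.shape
(3, 3)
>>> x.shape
(3, 3)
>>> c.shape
(3, 17)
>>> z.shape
(3,)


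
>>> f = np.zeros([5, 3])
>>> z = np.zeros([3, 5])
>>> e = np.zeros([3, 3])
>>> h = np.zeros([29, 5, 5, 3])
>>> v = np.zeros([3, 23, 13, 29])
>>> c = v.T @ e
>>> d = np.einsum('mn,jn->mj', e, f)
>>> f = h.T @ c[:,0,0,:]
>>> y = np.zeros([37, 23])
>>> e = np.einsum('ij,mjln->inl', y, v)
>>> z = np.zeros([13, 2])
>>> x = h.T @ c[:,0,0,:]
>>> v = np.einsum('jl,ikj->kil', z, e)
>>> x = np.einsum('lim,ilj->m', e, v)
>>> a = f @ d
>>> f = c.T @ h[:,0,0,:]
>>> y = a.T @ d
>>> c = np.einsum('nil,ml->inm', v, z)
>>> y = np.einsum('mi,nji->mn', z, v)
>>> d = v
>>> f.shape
(3, 23, 13, 3)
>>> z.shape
(13, 2)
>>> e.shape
(37, 29, 13)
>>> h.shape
(29, 5, 5, 3)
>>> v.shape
(29, 37, 2)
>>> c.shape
(37, 29, 13)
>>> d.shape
(29, 37, 2)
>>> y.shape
(13, 29)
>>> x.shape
(13,)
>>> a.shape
(3, 5, 5, 5)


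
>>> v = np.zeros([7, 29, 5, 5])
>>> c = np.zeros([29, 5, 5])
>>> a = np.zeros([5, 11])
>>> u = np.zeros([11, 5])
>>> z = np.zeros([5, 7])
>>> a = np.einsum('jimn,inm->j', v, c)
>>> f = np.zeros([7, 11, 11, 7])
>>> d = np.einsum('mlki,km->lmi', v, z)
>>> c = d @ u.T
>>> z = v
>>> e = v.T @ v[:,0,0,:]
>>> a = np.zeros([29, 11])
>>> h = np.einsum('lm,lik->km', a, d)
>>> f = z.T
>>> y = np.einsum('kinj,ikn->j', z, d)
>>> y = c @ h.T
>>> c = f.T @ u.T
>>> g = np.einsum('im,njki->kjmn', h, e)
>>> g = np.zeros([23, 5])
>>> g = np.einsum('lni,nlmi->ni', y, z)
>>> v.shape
(7, 29, 5, 5)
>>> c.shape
(7, 29, 5, 11)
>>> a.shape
(29, 11)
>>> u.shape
(11, 5)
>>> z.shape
(7, 29, 5, 5)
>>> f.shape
(5, 5, 29, 7)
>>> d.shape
(29, 7, 5)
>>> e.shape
(5, 5, 29, 5)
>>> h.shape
(5, 11)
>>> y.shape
(29, 7, 5)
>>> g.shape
(7, 5)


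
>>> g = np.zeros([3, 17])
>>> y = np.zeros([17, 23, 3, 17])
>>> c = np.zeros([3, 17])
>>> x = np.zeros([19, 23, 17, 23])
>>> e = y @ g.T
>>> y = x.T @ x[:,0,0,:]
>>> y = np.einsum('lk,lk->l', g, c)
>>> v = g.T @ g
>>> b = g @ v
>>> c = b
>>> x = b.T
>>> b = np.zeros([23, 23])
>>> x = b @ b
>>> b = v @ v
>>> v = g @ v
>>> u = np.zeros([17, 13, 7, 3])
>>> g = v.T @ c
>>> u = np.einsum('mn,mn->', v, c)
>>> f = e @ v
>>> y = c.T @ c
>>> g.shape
(17, 17)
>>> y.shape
(17, 17)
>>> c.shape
(3, 17)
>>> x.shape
(23, 23)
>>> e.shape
(17, 23, 3, 3)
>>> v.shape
(3, 17)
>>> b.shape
(17, 17)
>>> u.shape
()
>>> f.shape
(17, 23, 3, 17)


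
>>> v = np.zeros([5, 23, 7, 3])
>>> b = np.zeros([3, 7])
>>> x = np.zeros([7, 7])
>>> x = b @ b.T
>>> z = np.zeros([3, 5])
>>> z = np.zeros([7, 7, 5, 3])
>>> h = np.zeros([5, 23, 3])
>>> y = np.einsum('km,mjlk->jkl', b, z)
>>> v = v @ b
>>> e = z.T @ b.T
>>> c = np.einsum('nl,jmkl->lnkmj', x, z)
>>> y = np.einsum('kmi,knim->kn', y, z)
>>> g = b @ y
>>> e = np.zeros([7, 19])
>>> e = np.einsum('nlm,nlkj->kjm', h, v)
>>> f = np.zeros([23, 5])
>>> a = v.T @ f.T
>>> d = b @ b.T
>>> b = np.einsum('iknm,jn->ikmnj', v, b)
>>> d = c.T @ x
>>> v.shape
(5, 23, 7, 7)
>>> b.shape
(5, 23, 7, 7, 3)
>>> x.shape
(3, 3)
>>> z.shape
(7, 7, 5, 3)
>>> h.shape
(5, 23, 3)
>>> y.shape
(7, 7)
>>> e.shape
(7, 7, 3)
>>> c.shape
(3, 3, 5, 7, 7)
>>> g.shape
(3, 7)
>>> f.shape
(23, 5)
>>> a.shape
(7, 7, 23, 23)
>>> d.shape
(7, 7, 5, 3, 3)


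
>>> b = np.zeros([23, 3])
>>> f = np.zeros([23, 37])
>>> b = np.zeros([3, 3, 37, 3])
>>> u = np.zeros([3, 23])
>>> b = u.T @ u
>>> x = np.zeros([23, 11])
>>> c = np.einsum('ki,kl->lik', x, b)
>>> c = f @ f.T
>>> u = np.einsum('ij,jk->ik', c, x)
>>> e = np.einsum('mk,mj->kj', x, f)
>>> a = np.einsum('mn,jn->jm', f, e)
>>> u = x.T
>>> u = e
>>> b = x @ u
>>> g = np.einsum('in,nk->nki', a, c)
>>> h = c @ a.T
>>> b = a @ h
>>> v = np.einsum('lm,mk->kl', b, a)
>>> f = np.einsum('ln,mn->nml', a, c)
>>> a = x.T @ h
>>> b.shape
(11, 11)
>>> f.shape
(23, 23, 11)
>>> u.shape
(11, 37)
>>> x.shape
(23, 11)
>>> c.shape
(23, 23)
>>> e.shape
(11, 37)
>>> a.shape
(11, 11)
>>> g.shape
(23, 23, 11)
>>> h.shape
(23, 11)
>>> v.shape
(23, 11)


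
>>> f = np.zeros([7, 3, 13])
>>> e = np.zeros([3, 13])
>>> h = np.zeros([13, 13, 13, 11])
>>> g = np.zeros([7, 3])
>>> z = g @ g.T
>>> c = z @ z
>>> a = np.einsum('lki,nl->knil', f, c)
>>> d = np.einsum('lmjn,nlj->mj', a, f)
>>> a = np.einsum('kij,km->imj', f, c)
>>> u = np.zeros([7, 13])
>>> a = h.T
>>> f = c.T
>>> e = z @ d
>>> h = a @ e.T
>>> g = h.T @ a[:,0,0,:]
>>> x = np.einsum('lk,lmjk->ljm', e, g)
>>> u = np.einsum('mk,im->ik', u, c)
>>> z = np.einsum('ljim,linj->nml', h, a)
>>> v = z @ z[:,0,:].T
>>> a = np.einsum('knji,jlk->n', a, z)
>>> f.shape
(7, 7)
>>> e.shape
(7, 13)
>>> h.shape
(11, 13, 13, 7)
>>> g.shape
(7, 13, 13, 13)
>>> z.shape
(13, 7, 11)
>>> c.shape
(7, 7)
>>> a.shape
(13,)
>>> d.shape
(7, 13)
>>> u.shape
(7, 13)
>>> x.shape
(7, 13, 13)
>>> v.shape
(13, 7, 13)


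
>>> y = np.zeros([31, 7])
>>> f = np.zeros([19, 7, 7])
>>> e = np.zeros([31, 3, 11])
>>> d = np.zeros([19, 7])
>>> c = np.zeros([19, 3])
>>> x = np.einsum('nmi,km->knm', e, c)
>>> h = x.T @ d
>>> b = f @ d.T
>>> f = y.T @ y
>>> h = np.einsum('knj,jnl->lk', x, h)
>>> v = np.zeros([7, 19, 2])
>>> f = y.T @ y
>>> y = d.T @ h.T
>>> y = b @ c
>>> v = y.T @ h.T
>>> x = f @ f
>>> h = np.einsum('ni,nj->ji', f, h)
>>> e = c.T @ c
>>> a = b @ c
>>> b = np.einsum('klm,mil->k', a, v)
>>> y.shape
(19, 7, 3)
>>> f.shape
(7, 7)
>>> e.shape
(3, 3)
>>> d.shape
(19, 7)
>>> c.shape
(19, 3)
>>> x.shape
(7, 7)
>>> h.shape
(19, 7)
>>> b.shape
(19,)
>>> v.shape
(3, 7, 7)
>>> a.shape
(19, 7, 3)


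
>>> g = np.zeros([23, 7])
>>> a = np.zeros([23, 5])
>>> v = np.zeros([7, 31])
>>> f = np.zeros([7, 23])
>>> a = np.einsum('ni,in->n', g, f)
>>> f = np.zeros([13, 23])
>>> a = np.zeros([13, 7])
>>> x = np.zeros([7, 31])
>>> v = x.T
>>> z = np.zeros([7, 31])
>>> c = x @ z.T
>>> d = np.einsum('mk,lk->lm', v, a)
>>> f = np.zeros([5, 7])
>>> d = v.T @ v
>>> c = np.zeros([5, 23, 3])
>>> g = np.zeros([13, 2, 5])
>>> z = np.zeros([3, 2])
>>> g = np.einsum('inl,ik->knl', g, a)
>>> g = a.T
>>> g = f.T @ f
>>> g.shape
(7, 7)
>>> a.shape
(13, 7)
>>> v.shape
(31, 7)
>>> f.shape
(5, 7)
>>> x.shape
(7, 31)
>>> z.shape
(3, 2)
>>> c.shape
(5, 23, 3)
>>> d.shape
(7, 7)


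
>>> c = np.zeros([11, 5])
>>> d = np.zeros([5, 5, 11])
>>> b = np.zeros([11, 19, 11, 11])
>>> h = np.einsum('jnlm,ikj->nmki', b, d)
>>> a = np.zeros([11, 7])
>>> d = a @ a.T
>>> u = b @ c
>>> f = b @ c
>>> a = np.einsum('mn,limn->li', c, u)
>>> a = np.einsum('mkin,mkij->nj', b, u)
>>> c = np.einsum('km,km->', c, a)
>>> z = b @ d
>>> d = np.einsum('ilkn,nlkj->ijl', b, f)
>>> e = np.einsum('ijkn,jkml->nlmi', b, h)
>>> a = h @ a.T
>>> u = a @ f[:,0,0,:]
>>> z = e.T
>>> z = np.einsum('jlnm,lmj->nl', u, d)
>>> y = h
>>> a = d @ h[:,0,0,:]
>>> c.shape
()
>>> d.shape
(11, 5, 19)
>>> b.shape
(11, 19, 11, 11)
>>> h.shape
(19, 11, 5, 5)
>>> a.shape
(11, 5, 5)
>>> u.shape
(19, 11, 5, 5)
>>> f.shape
(11, 19, 11, 5)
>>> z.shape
(5, 11)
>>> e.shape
(11, 5, 5, 11)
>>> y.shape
(19, 11, 5, 5)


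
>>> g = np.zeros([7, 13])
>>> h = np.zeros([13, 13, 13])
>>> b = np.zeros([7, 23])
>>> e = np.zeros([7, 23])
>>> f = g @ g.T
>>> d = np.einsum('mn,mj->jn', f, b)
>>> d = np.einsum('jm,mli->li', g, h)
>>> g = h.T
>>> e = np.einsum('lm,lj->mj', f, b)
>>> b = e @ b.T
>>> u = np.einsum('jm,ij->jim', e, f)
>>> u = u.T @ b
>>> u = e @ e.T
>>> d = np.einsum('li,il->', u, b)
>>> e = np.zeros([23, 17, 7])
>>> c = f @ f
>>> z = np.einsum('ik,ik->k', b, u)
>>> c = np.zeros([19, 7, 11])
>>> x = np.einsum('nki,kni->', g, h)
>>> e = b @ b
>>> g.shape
(13, 13, 13)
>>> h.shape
(13, 13, 13)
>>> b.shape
(7, 7)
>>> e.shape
(7, 7)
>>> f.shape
(7, 7)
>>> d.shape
()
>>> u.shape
(7, 7)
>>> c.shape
(19, 7, 11)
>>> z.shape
(7,)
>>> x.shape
()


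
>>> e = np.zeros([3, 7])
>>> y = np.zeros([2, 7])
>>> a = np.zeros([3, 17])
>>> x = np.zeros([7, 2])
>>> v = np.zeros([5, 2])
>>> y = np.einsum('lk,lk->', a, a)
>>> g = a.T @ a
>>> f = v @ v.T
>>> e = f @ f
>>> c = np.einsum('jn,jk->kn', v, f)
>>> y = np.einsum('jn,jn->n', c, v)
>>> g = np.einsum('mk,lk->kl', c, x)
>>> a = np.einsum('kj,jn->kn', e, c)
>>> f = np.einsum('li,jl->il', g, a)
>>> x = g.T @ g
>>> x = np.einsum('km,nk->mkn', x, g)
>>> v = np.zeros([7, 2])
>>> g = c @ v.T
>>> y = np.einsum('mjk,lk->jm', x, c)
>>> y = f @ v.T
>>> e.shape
(5, 5)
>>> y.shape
(7, 7)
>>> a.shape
(5, 2)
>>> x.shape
(7, 7, 2)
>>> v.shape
(7, 2)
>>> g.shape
(5, 7)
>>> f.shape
(7, 2)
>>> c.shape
(5, 2)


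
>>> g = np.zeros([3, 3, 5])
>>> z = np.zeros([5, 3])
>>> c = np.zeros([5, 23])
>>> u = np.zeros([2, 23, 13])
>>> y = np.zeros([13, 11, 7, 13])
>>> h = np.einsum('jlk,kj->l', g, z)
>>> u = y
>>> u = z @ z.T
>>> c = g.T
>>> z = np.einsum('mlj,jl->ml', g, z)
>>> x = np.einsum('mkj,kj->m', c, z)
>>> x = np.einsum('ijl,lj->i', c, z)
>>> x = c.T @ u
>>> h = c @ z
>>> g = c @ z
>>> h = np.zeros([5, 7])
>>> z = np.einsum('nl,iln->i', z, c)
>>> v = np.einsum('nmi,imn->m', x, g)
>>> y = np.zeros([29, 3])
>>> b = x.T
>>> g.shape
(5, 3, 3)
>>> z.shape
(5,)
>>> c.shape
(5, 3, 3)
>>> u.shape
(5, 5)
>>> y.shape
(29, 3)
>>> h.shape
(5, 7)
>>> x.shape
(3, 3, 5)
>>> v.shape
(3,)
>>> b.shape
(5, 3, 3)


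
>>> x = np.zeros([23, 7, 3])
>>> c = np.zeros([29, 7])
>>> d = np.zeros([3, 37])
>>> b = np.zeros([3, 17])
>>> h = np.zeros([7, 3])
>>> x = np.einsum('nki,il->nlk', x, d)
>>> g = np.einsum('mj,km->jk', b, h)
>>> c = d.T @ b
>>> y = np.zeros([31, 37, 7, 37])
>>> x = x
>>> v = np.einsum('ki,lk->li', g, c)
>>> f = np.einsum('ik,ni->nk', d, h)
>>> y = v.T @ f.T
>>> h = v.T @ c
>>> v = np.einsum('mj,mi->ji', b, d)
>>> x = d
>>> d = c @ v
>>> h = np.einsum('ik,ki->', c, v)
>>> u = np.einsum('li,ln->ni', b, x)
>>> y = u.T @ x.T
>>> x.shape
(3, 37)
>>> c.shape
(37, 17)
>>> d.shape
(37, 37)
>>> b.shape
(3, 17)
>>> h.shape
()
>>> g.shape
(17, 7)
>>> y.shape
(17, 3)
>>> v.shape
(17, 37)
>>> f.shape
(7, 37)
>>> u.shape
(37, 17)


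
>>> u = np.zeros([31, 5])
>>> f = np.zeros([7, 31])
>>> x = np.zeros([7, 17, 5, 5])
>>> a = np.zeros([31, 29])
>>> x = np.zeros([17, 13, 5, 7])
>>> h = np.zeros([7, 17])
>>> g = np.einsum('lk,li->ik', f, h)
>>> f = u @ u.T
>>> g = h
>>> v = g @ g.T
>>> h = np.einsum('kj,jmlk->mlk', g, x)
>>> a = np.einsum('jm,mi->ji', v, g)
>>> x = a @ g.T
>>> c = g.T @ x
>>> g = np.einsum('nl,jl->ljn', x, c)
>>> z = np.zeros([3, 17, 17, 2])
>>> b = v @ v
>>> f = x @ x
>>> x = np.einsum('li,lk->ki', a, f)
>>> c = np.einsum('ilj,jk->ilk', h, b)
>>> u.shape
(31, 5)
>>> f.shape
(7, 7)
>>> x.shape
(7, 17)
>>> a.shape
(7, 17)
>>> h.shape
(13, 5, 7)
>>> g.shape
(7, 17, 7)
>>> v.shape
(7, 7)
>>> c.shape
(13, 5, 7)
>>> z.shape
(3, 17, 17, 2)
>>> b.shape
(7, 7)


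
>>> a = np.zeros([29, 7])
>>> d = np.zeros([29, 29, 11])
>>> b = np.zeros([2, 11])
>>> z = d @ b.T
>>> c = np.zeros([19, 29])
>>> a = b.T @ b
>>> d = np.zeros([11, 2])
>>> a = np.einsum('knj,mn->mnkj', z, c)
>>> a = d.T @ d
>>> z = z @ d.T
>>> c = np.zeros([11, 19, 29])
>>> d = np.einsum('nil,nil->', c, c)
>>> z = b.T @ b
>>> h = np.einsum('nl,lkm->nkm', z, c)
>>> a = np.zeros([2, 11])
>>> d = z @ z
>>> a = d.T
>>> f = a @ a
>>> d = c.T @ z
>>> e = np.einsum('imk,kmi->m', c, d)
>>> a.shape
(11, 11)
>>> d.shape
(29, 19, 11)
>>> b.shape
(2, 11)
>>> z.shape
(11, 11)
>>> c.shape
(11, 19, 29)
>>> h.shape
(11, 19, 29)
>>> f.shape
(11, 11)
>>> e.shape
(19,)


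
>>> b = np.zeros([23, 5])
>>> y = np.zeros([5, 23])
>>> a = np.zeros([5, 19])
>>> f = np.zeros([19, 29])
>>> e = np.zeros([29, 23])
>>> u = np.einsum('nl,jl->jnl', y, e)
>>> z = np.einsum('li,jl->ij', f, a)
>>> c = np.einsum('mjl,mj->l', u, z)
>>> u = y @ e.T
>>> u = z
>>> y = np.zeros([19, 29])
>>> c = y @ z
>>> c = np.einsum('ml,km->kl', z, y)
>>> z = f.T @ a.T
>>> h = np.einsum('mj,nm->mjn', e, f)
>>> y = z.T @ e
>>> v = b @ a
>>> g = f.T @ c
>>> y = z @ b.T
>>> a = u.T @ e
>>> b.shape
(23, 5)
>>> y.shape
(29, 23)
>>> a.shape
(5, 23)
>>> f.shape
(19, 29)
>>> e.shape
(29, 23)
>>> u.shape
(29, 5)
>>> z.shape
(29, 5)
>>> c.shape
(19, 5)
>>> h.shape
(29, 23, 19)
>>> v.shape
(23, 19)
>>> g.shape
(29, 5)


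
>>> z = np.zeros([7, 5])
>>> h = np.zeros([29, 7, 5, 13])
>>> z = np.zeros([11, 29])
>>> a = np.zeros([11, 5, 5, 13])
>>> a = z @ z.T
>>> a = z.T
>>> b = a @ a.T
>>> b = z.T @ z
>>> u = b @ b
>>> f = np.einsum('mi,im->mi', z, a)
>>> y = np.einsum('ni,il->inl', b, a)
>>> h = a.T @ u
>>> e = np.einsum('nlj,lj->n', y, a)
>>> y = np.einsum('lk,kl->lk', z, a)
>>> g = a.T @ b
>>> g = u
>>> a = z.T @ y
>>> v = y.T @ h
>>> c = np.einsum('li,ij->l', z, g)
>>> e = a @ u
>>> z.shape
(11, 29)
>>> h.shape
(11, 29)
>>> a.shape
(29, 29)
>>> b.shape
(29, 29)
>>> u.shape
(29, 29)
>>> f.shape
(11, 29)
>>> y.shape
(11, 29)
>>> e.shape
(29, 29)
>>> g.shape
(29, 29)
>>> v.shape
(29, 29)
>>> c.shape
(11,)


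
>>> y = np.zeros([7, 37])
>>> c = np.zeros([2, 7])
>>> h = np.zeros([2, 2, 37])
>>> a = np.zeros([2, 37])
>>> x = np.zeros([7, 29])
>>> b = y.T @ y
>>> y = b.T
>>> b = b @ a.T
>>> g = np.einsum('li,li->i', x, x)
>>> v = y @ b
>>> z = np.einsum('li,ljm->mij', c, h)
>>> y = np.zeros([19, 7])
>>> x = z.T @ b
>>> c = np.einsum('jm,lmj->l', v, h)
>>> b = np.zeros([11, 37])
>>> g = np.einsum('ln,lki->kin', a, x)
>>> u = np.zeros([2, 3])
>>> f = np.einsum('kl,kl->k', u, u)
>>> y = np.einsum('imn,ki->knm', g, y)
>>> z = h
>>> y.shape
(19, 37, 2)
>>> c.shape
(2,)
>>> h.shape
(2, 2, 37)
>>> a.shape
(2, 37)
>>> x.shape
(2, 7, 2)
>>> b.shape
(11, 37)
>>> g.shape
(7, 2, 37)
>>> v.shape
(37, 2)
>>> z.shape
(2, 2, 37)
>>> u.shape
(2, 3)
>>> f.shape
(2,)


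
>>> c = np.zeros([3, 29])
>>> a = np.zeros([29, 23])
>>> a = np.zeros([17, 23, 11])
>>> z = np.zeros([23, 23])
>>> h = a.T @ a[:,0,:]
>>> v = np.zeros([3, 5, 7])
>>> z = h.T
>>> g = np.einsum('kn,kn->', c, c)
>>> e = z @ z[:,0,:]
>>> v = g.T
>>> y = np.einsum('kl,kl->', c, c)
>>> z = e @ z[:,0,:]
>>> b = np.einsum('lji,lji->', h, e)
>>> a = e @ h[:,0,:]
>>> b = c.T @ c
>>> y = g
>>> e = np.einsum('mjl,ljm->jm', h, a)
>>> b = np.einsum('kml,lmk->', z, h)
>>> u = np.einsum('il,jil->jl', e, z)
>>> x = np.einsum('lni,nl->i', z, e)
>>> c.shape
(3, 29)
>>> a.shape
(11, 23, 11)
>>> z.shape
(11, 23, 11)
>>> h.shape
(11, 23, 11)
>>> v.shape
()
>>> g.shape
()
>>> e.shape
(23, 11)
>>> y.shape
()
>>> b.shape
()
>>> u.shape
(11, 11)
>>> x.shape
(11,)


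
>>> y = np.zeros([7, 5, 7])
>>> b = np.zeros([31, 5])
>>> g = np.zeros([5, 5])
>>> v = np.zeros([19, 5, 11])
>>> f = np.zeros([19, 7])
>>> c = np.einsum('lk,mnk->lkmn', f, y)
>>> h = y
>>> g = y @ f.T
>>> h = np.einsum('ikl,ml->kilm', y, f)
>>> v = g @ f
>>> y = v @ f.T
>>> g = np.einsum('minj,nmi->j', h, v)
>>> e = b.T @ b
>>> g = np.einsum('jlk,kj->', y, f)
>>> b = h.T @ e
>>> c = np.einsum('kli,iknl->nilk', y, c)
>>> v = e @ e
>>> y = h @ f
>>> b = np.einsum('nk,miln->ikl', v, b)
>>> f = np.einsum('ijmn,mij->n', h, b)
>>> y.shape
(5, 7, 7, 7)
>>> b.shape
(7, 5, 7)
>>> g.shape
()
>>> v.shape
(5, 5)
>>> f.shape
(19,)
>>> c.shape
(7, 19, 5, 7)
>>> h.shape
(5, 7, 7, 19)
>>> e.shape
(5, 5)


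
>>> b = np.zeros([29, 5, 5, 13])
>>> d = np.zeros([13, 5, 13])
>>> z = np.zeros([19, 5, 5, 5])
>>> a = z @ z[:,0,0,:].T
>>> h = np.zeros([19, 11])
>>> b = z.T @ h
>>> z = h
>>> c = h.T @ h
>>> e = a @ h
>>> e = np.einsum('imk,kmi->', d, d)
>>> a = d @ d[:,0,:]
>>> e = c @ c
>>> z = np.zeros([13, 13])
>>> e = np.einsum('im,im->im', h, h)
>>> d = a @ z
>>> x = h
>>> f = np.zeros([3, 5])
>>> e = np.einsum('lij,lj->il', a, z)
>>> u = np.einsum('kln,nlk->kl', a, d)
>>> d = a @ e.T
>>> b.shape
(5, 5, 5, 11)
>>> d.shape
(13, 5, 5)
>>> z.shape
(13, 13)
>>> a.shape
(13, 5, 13)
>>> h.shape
(19, 11)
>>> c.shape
(11, 11)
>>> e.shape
(5, 13)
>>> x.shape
(19, 11)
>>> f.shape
(3, 5)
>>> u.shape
(13, 5)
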